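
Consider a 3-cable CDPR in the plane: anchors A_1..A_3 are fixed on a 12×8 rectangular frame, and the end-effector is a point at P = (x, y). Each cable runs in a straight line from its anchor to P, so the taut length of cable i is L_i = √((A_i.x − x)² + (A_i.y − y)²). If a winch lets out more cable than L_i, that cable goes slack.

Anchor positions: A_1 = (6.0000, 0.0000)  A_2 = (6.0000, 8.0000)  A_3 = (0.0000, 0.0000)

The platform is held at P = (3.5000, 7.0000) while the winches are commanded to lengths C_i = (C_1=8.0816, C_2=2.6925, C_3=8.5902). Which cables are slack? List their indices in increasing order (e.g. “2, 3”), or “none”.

cable 1: L_1 = ‖A_1−P‖ = 7.4330;  C_1 = 8.0816 → slack
cable 2: L_2 = ‖A_2−P‖ = 2.6926;  C_2 = 2.6925 → taut
cable 3: L_3 = ‖A_3−P‖ = 7.8262;  C_3 = 8.5902 → slack

1, 3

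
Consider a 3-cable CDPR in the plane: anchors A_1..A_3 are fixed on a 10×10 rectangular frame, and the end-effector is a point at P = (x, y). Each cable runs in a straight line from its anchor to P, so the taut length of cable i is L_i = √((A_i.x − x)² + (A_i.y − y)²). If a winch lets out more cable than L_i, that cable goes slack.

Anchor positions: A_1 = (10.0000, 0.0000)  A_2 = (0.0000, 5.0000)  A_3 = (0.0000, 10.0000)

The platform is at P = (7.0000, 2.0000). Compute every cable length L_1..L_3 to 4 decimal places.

(3.6056, 7.6158, 10.6301)

cable 1: Δx=3.0000, Δy=-2.0000; L_1 = √(Δx²+Δy²) = 3.6056
cable 2: Δx=-7.0000, Δy=3.0000; L_2 = √(Δx²+Δy²) = 7.6158
cable 3: Δx=-7.0000, Δy=8.0000; L_3 = √(Δx²+Δy²) = 10.6301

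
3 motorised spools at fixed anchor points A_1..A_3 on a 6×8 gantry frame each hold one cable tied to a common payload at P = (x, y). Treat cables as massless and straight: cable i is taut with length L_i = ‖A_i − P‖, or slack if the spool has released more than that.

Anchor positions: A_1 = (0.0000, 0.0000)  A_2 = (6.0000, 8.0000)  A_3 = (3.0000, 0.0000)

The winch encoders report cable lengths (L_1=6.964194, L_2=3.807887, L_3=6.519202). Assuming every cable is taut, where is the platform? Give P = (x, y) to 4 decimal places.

circle eqns → linear via eq_j − eq_1; set c_j = A_j·A_j − L_j²
c_1 = 0.0000+0.0000−48.5000 = -48.5000
-12.0000·x − 16.0000·y = c_1−c_2 = -134.0000
-6.0000·x + 0.0000·y = c_1−c_3 = -15.0000
solve first two rows → x=2.5000, y=6.5000

(2.5000, 6.5000)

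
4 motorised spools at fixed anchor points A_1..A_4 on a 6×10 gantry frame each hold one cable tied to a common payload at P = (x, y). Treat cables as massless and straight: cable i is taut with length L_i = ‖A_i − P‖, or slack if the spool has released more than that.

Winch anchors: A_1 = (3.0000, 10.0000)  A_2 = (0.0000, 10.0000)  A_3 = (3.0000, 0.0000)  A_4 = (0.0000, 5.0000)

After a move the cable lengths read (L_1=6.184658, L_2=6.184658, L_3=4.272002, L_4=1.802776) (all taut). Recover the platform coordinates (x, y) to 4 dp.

expand ‖A_i−P‖²=L_i² and subtract eq 1 (k_i ≔ ‖A_i‖²−L_i²)
k_1 = 9.0000+100.0000−38.2500 = 70.7500
eq1−eq2 → [6.0000  0.0000]·P = 9.0000
eq1−eq3 → [0.0000  20.0000]·P = 80.0000
eq1−eq4 → [6.0000  10.0000]·P = 49.0000
2×2 solve → P = (1.5000, 4.0000)
check cable 4: ‖A_4−P‖² = 3.2500 ≈ L_4² = 3.2500 ✓

(1.5000, 4.0000)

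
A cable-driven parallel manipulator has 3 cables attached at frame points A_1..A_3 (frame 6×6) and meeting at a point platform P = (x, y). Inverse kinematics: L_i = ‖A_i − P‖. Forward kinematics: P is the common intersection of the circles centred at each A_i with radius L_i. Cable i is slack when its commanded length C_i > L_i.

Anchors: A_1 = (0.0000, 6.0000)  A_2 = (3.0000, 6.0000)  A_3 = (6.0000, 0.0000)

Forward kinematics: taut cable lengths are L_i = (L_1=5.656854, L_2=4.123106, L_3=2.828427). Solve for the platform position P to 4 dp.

expand ‖A_i−P‖²=L_i² and subtract eq 1 (q_i ≔ ‖A_i‖²−L_i²)
q_1 = 0.0000+36.0000−32.0000 = 4.0000
eq1−eq2 → [-6.0000  0.0000]·P = -24.0000
eq1−eq3 → [-12.0000  12.0000]·P = -24.0000
2×2 solve → P = (4.0000, 2.0000)

(4.0000, 2.0000)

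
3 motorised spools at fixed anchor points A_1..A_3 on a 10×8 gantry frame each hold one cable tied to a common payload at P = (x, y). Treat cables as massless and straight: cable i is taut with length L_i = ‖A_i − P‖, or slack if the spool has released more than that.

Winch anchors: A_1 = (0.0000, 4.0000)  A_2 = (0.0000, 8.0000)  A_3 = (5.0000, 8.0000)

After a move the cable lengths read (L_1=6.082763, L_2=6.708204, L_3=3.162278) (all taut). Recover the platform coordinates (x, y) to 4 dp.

expand ‖A_i−P‖²=L_i² and subtract eq 1 (q_i ≔ ‖A_i‖²−L_i²)
q_1 = 0.0000+16.0000−37.0000 = -21.0000
eq1−eq2 → [0.0000  -8.0000]·P = -40.0000
eq1−eq3 → [-10.0000  -8.0000]·P = -100.0000
2×2 solve → P = (6.0000, 5.0000)

(6.0000, 5.0000)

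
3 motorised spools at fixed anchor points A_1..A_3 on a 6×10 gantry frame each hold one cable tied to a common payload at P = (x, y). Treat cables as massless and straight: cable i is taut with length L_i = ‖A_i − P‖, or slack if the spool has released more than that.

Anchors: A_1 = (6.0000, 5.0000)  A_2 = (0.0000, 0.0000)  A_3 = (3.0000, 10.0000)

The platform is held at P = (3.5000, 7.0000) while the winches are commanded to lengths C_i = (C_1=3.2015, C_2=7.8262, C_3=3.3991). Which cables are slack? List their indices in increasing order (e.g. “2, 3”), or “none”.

3

i=1: geometric 3.2016 vs commanded 3.2015 ⇒ taut
i=2: geometric 7.8262 vs commanded 7.8262 ⇒ taut
i=3: geometric 3.0414 vs commanded 3.3991 ⇒ slack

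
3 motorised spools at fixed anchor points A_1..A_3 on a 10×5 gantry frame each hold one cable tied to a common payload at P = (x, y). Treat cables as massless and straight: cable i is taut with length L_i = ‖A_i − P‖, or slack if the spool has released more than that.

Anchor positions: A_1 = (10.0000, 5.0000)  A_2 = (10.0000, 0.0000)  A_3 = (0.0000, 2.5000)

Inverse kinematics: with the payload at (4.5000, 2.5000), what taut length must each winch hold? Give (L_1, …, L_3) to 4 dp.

(6.0415, 6.0415, 4.5000)

L_1: Δ = A_1−P = (5.5000, 2.5000) → ‖Δ‖ = √36.5000 = 6.0415
L_2: Δ = A_2−P = (5.5000, -2.5000) → ‖Δ‖ = √36.5000 = 6.0415
L_3: Δ = A_3−P = (-4.5000, 0.0000) → ‖Δ‖ = √20.2500 = 4.5000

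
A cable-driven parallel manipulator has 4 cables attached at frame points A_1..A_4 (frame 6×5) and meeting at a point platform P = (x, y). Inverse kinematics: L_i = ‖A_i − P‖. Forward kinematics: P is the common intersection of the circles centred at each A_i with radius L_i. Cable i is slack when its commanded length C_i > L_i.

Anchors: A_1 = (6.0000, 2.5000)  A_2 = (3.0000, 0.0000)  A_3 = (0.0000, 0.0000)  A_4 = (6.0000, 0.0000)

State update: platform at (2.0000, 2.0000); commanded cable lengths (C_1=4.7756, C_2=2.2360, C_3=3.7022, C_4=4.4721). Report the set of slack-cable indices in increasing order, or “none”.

i=1: geometric 4.0311 vs commanded 4.7756 ⇒ slack
i=2: geometric 2.2361 vs commanded 2.2360 ⇒ taut
i=3: geometric 2.8284 vs commanded 3.7022 ⇒ slack
i=4: geometric 4.4721 vs commanded 4.4721 ⇒ taut

1, 3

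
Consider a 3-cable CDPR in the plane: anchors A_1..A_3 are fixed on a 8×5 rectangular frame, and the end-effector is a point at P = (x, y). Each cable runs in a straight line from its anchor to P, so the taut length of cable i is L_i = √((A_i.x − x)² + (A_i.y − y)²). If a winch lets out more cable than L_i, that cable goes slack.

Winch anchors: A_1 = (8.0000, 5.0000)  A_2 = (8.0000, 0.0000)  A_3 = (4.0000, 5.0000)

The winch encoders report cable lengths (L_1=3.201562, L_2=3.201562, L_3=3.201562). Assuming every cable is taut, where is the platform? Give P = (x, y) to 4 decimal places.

each cable: (A_i−P)·(A_i−P) = L_i²; let c_i = ‖A_i‖²−L_i²
c_1 = 64.0000+25.0000−10.2500 = 78.7500
row 1: 0.0000x + 10.0000y = 25.0000  (c_2=53.7500)
row 2: 8.0000x + 0.0000y = 48.0000  (c_3=30.7500)
Cramer on rows 1–2 → x = 6.0000, y = 2.5000

(6.0000, 2.5000)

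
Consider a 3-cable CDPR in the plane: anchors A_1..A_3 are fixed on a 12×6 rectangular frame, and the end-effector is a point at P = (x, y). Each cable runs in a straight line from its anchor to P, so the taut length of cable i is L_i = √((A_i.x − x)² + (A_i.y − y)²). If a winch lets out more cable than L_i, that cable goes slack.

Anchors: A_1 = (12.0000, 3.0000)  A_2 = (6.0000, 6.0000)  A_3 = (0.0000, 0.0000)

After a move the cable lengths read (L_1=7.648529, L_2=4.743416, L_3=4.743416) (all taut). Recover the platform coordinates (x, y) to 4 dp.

(4.5000, 1.5000)

each cable: (A_i−P)·(A_i−P) = L_i²; let k_i = ‖A_i‖²−L_i²
k_1 = 144.0000+9.0000−58.5000 = 94.5000
row 1: 12.0000x − 6.0000y = 45.0000  (k_2=49.5000)
row 2: 24.0000x + 6.0000y = 117.0000  (k_3=-22.5000)
Cramer on rows 1–2 → x = 4.5000, y = 1.5000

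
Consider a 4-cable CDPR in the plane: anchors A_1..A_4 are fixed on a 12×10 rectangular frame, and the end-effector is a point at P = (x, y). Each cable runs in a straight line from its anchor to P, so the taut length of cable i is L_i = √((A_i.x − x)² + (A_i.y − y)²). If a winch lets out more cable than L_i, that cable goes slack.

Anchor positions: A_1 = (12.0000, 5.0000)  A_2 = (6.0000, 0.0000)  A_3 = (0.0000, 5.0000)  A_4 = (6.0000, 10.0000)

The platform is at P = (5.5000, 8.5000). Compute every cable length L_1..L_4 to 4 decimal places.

cable 1: Δx=6.5000, Δy=-3.5000; L_1 = √(Δx²+Δy²) = 7.3824
cable 2: Δx=0.5000, Δy=-8.5000; L_2 = √(Δx²+Δy²) = 8.5147
cable 3: Δx=-5.5000, Δy=-3.5000; L_3 = √(Δx²+Δy²) = 6.5192
cable 4: Δx=0.5000, Δy=1.5000; L_4 = √(Δx²+Δy²) = 1.5811

(7.3824, 8.5147, 6.5192, 1.5811)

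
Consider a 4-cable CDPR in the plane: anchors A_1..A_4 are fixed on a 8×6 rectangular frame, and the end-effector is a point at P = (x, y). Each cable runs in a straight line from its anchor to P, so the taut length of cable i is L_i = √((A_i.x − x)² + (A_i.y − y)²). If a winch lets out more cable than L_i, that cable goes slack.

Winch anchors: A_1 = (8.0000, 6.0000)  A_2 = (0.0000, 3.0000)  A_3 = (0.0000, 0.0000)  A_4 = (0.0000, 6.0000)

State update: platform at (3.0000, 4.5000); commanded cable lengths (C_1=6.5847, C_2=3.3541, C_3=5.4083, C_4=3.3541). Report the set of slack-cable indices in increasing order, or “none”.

1

cable 1: √((5.0000)²+(1.5000)²)=5.2202, C_1=6.5847: slack
cable 2: √((-3.0000)²+(-1.5000)²)=3.3541, C_2=3.3541: taut
cable 3: √((-3.0000)²+(-4.5000)²)=5.4083, C_3=5.4083: taut
cable 4: √((-3.0000)²+(1.5000)²)=3.3541, C_4=3.3541: taut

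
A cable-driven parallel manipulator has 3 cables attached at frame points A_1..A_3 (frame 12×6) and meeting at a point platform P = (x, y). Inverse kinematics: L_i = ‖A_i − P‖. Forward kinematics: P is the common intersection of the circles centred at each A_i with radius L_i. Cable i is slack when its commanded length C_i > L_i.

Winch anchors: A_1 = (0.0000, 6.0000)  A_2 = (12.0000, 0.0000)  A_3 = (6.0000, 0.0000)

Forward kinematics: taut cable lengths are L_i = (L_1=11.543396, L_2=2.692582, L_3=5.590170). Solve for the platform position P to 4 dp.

(11.0000, 2.5000)

expand ‖A_i−P‖²=L_i² and subtract eq 1 (q_i ≔ ‖A_i‖²−L_i²)
q_1 = 0.0000+36.0000−133.2500 = -97.2500
eq1−eq2 → [-24.0000  12.0000]·P = -234.0000
eq1−eq3 → [-12.0000  12.0000]·P = -102.0000
2×2 solve → P = (11.0000, 2.5000)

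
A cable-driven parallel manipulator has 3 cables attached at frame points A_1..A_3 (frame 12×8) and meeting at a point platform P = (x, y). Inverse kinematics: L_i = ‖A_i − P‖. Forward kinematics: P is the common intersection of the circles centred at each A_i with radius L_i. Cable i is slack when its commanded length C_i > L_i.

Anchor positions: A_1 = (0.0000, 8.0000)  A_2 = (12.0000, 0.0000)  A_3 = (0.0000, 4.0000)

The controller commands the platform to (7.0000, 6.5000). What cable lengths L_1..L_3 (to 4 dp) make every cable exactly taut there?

(7.1589, 8.2006, 7.4330)

L_1: Δ = A_1−P = (-7.0000, 1.5000) → ‖Δ‖ = √51.2500 = 7.1589
L_2: Δ = A_2−P = (5.0000, -6.5000) → ‖Δ‖ = √67.2500 = 8.2006
L_3: Δ = A_3−P = (-7.0000, -2.5000) → ‖Δ‖ = √55.2500 = 7.4330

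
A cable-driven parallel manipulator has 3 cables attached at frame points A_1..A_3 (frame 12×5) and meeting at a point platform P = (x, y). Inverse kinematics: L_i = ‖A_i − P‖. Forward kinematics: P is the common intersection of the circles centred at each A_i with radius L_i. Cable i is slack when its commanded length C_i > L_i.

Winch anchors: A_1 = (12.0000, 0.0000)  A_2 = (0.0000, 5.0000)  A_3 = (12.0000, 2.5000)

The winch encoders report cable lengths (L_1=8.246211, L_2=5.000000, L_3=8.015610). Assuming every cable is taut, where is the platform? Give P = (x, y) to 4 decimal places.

each cable: (A_i−P)·(A_i−P) = L_i²; let k_i = ‖A_i‖²−L_i²
k_1 = 144.0000+0.0000−68.0000 = 76.0000
row 1: 24.0000x − 10.0000y = 76.0000  (k_2=0.0000)
row 2: 0.0000x − 5.0000y = -10.0000  (k_3=86.0000)
Cramer on rows 1–2 → x = 4.0000, y = 2.0000

(4.0000, 2.0000)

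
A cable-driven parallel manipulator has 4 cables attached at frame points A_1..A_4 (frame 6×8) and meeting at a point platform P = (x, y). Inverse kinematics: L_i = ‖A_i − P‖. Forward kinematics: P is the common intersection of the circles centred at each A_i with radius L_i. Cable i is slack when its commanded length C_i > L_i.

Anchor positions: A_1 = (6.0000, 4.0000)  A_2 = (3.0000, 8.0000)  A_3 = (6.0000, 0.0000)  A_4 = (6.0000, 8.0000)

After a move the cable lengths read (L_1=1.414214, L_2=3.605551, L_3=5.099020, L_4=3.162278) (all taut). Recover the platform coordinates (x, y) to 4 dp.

(5.0000, 5.0000)

circle eqns → linear via eq_j − eq_1; set k_j = A_j·A_j − L_j²
k_1 = 36.0000+16.0000−2.0000 = 50.0000
6.0000·x − 8.0000·y = k_1−k_2 = -10.0000
0.0000·x + 8.0000·y = k_1−k_3 = 40.0000
0.0000·x − 8.0000·y = k_1−k_4 = -40.0000
solve first two rows → x=5.0000, y=5.0000
check cable 4: ‖A_4−P‖² = 10.0000 ≈ L_4² = 10.0000 ✓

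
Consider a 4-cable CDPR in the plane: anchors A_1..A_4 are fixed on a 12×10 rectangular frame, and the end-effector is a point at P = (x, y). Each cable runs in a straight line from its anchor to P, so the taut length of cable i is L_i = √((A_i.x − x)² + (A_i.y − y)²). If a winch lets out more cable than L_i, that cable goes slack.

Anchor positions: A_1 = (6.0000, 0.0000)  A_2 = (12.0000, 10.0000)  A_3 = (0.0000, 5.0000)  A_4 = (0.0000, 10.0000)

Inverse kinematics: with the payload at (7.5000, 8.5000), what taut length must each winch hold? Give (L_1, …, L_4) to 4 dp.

(8.6313, 4.7434, 8.2765, 7.6485)

L_1: Δ = A_1−P = (-1.5000, -8.5000) → ‖Δ‖ = √74.5000 = 8.6313
L_2: Δ = A_2−P = (4.5000, 1.5000) → ‖Δ‖ = √22.5000 = 4.7434
L_3: Δ = A_3−P = (-7.5000, -3.5000) → ‖Δ‖ = √68.5000 = 8.2765
L_4: Δ = A_4−P = (-7.5000, 1.5000) → ‖Δ‖ = √58.5000 = 7.6485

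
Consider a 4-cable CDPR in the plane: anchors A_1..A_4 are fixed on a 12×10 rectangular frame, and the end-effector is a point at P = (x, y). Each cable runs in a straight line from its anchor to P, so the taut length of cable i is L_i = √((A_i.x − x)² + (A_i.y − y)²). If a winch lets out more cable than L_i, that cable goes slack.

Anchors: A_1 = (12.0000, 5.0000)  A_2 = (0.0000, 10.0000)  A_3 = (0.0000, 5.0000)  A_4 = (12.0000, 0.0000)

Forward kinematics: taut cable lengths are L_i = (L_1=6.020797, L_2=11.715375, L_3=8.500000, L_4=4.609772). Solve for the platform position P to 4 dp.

(7.5000, 1.0000)

each cable: (A_i−P)·(A_i−P) = L_i²; let c_i = ‖A_i‖²−L_i²
c_1 = 144.0000+25.0000−36.2500 = 132.7500
row 1: 24.0000x − 10.0000y = 170.0000  (c_2=-37.2500)
row 2: 24.0000x + 0.0000y = 180.0000  (c_3=-47.2500)
row 3: 0.0000x + 10.0000y = 10.0000  (c_4=122.7500)
Cramer on rows 1–2 → x = 7.5000, y = 1.0000
check cable 4: ‖A_4−P‖² = 21.2500 ≈ L_4² = 21.2500 ✓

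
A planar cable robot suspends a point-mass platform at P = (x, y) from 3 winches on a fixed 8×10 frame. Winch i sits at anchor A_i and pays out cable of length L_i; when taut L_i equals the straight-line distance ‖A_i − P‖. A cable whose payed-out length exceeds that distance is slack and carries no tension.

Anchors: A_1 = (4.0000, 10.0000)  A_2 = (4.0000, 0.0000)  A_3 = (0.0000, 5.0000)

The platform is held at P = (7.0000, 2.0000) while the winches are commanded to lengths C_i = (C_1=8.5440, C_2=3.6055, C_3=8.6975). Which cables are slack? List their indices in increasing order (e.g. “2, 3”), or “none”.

cable 1: √((-3.0000)²+(8.0000)²)=8.5440, C_1=8.5440: taut
cable 2: √((-3.0000)²+(-2.0000)²)=3.6056, C_2=3.6055: taut
cable 3: √((-7.0000)²+(3.0000)²)=7.6158, C_3=8.6975: slack

3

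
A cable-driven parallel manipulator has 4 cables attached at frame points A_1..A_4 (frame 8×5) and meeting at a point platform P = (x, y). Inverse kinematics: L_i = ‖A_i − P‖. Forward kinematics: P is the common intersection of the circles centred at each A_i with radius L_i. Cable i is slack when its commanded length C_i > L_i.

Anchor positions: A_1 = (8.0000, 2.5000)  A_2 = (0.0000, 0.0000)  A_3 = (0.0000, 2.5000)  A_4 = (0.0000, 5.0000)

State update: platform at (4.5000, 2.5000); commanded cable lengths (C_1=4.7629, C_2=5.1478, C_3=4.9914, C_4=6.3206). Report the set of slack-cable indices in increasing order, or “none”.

cable 1: √((3.5000)²+(0.0000)²)=3.5000, C_1=4.7629: slack
cable 2: √((-4.5000)²+(-2.5000)²)=5.1478, C_2=5.1478: taut
cable 3: √((-4.5000)²+(0.0000)²)=4.5000, C_3=4.9914: slack
cable 4: √((-4.5000)²+(2.5000)²)=5.1478, C_4=6.3206: slack

1, 3, 4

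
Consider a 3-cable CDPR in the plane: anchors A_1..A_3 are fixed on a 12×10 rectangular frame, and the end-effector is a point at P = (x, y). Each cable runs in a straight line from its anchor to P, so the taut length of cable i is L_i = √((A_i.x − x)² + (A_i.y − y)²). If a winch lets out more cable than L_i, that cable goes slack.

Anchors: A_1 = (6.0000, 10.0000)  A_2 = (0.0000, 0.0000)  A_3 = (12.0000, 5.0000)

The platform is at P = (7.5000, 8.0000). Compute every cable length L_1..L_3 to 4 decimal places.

(2.5000, 10.9659, 5.4083)

L_1 = √((6.0000−7.5000)² + (10.0000−8.0000)²) = 2.5000
L_2 = √((0.0000−7.5000)² + (0.0000−8.0000)²) = 10.9659
L_3 = √((12.0000−7.5000)² + (5.0000−8.0000)²) = 5.4083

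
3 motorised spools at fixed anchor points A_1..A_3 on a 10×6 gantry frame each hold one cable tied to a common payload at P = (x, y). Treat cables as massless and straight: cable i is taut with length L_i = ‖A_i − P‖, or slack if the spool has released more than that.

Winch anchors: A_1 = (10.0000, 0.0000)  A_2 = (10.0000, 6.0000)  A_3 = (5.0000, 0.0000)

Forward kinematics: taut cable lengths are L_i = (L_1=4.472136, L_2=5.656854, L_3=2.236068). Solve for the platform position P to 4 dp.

(6.0000, 2.0000)

expand ‖A_i−P‖²=L_i² and subtract eq 1 (q_i ≔ ‖A_i‖²−L_i²)
q_1 = 100.0000+0.0000−20.0000 = 80.0000
eq1−eq2 → [0.0000  -12.0000]·P = -24.0000
eq1−eq3 → [10.0000  0.0000]·P = 60.0000
2×2 solve → P = (6.0000, 2.0000)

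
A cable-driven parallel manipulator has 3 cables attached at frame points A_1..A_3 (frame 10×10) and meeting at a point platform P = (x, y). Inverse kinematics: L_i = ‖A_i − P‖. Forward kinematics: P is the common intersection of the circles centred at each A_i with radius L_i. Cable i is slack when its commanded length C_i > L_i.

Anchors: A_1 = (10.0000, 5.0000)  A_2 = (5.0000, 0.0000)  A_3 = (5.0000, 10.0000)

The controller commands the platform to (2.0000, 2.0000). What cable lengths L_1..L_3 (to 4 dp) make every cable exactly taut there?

L_1: Δ = A_1−P = (8.0000, 3.0000) → ‖Δ‖ = √73.0000 = 8.5440
L_2: Δ = A_2−P = (3.0000, -2.0000) → ‖Δ‖ = √13.0000 = 3.6056
L_3: Δ = A_3−P = (3.0000, 8.0000) → ‖Δ‖ = √73.0000 = 8.5440

(8.5440, 3.6056, 8.5440)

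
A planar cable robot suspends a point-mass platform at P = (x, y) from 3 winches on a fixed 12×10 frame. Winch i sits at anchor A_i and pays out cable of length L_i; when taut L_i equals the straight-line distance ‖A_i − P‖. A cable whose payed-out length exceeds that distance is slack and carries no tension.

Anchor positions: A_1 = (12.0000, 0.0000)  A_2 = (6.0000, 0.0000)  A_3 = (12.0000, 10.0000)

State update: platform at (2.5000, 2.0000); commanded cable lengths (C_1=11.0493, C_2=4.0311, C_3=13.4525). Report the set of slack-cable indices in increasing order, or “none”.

1, 3

cable 1: √((9.5000)²+(-2.0000)²)=9.7082, C_1=11.0493: slack
cable 2: √((3.5000)²+(-2.0000)²)=4.0311, C_2=4.0311: taut
cable 3: √((9.5000)²+(8.0000)²)=12.4197, C_3=13.4525: slack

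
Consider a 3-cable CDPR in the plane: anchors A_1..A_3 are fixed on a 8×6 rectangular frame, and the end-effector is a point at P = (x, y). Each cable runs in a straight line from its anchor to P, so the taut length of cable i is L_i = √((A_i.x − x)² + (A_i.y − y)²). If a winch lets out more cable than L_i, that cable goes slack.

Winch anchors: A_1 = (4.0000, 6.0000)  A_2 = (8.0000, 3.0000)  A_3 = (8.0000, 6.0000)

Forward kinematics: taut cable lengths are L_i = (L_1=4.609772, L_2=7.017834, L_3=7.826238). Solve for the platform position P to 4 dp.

(1.0000, 2.5000)

expand ‖A_i−P‖²=L_i² and subtract eq 1 (q_i ≔ ‖A_i‖²−L_i²)
q_1 = 16.0000+36.0000−21.2500 = 30.7500
eq1−eq2 → [-8.0000  6.0000]·P = 7.0000
eq1−eq3 → [-8.0000  0.0000]·P = -8.0000
2×2 solve → P = (1.0000, 2.5000)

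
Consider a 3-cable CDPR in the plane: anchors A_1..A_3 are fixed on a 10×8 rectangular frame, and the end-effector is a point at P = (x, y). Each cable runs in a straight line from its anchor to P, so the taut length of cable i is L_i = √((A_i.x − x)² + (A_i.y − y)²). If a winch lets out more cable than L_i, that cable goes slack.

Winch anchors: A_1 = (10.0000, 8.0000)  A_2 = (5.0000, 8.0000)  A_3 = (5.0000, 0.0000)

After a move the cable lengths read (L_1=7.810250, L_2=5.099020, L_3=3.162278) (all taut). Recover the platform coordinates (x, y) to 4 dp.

each cable: (A_i−P)·(A_i−P) = L_i²; let q_i = ‖A_i‖²−L_i²
q_1 = 100.0000+64.0000−61.0000 = 103.0000
row 1: 10.0000x + 0.0000y = 40.0000  (q_2=63.0000)
row 2: 10.0000x + 16.0000y = 88.0000  (q_3=15.0000)
Cramer on rows 1–2 → x = 4.0000, y = 3.0000

(4.0000, 3.0000)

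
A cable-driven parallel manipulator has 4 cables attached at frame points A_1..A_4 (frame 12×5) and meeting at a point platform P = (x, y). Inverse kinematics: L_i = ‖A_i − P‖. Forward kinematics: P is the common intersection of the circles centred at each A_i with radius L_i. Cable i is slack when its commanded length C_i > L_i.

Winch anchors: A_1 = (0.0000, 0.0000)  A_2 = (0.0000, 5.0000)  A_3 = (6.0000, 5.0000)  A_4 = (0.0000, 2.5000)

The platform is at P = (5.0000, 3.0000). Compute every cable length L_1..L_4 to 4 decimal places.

cable 1: Δx=-5.0000, Δy=-3.0000; L_1 = √(Δx²+Δy²) = 5.8310
cable 2: Δx=-5.0000, Δy=2.0000; L_2 = √(Δx²+Δy²) = 5.3852
cable 3: Δx=1.0000, Δy=2.0000; L_3 = √(Δx²+Δy²) = 2.2361
cable 4: Δx=-5.0000, Δy=-0.5000; L_4 = √(Δx²+Δy²) = 5.0249

(5.8310, 5.3852, 2.2361, 5.0249)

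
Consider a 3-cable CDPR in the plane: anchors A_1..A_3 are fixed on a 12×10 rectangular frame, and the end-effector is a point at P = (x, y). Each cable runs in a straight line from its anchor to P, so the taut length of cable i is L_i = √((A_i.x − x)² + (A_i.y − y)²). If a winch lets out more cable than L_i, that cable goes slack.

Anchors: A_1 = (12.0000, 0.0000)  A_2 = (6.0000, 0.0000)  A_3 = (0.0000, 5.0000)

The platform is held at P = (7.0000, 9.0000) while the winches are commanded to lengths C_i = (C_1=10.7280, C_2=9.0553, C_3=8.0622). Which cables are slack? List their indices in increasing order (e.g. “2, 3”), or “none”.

1

cable 1: √((5.0000)²+(-9.0000)²)=10.2956, C_1=10.7280: slack
cable 2: √((-1.0000)²+(-9.0000)²)=9.0554, C_2=9.0553: taut
cable 3: √((-7.0000)²+(-4.0000)²)=8.0623, C_3=8.0622: taut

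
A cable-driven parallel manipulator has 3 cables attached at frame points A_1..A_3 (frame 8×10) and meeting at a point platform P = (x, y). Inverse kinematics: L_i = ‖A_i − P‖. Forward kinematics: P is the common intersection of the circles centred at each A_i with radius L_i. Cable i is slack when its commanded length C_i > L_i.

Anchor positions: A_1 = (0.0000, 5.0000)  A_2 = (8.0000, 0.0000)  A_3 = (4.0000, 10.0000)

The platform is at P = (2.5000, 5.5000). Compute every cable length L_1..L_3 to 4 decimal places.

cable 1: Δx=-2.5000, Δy=-0.5000; L_1 = √(Δx²+Δy²) = 2.5495
cable 2: Δx=5.5000, Δy=-5.5000; L_2 = √(Δx²+Δy²) = 7.7782
cable 3: Δx=1.5000, Δy=4.5000; L_3 = √(Δx²+Δy²) = 4.7434

(2.5495, 7.7782, 4.7434)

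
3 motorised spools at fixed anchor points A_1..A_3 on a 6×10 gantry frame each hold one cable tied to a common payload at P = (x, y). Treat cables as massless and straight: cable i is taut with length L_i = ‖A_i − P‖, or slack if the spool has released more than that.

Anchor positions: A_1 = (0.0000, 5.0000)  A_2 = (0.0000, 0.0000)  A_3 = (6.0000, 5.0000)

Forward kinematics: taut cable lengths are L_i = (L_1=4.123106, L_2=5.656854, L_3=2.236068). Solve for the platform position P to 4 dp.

(4.0000, 4.0000)

each cable: (A_i−P)·(A_i−P) = L_i²; let k_i = ‖A_i‖²−L_i²
k_1 = 0.0000+25.0000−17.0000 = 8.0000
row 1: 0.0000x + 10.0000y = 40.0000  (k_2=-32.0000)
row 2: -12.0000x + 0.0000y = -48.0000  (k_3=56.0000)
Cramer on rows 1–2 → x = 4.0000, y = 4.0000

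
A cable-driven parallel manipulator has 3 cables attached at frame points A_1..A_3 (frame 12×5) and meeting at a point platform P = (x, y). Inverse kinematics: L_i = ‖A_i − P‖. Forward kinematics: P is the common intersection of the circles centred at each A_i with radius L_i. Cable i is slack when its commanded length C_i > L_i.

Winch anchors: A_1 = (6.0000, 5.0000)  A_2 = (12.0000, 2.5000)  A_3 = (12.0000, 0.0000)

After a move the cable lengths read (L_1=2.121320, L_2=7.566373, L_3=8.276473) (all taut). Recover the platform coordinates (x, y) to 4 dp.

each cable: (A_i−P)·(A_i−P) = L_i²; let q_i = ‖A_i‖²−L_i²
q_1 = 36.0000+25.0000−4.5000 = 56.5000
row 1: -12.0000x + 5.0000y = -36.5000  (q_2=93.0000)
row 2: -12.0000x + 10.0000y = -19.0000  (q_3=75.5000)
Cramer on rows 1–2 → x = 4.5000, y = 3.5000

(4.5000, 3.5000)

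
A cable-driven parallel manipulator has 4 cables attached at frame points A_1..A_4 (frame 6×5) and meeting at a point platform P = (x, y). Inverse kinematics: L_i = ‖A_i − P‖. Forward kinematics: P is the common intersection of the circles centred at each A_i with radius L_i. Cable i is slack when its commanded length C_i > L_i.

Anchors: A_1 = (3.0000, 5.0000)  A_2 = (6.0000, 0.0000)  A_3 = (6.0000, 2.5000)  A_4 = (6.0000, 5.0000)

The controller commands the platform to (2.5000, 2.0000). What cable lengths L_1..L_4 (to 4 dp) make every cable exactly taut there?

L_1: Δ = A_1−P = (0.5000, 3.0000) → ‖Δ‖ = √9.2500 = 3.0414
L_2: Δ = A_2−P = (3.5000, -2.0000) → ‖Δ‖ = √16.2500 = 4.0311
L_3: Δ = A_3−P = (3.5000, 0.5000) → ‖Δ‖ = √12.5000 = 3.5355
L_4: Δ = A_4−P = (3.5000, 3.0000) → ‖Δ‖ = √21.2500 = 4.6098

(3.0414, 4.0311, 3.5355, 4.6098)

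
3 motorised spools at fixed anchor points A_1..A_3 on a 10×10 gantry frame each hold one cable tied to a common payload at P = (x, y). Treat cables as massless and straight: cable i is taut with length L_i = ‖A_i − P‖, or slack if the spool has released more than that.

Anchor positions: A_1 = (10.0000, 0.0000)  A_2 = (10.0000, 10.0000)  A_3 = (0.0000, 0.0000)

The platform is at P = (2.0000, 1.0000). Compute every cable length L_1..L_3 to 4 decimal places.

(8.0623, 12.0416, 2.2361)

cable 1: Δx=8.0000, Δy=-1.0000; L_1 = √(Δx²+Δy²) = 8.0623
cable 2: Δx=8.0000, Δy=9.0000; L_2 = √(Δx²+Δy²) = 12.0416
cable 3: Δx=-2.0000, Δy=-1.0000; L_3 = √(Δx²+Δy²) = 2.2361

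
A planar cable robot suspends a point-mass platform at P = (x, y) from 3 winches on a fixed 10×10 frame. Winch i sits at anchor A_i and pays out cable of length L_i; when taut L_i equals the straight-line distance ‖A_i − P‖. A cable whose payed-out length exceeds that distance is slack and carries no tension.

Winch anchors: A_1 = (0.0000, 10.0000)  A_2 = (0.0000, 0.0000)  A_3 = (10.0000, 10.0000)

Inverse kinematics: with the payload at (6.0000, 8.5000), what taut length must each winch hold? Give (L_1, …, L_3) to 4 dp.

(6.1847, 10.4043, 4.2720)

L_1: Δ = A_1−P = (-6.0000, 1.5000) → ‖Δ‖ = √38.2500 = 6.1847
L_2: Δ = A_2−P = (-6.0000, -8.5000) → ‖Δ‖ = √108.2500 = 10.4043
L_3: Δ = A_3−P = (4.0000, 1.5000) → ‖Δ‖ = √18.2500 = 4.2720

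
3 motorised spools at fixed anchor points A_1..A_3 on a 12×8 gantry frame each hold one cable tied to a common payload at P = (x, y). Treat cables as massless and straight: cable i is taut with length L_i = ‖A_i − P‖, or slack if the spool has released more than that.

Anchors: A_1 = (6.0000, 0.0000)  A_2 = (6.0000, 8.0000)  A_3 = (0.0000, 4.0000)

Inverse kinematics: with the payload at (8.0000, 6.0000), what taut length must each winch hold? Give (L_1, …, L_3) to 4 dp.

L_1: Δ = A_1−P = (-2.0000, -6.0000) → ‖Δ‖ = √40.0000 = 6.3246
L_2: Δ = A_2−P = (-2.0000, 2.0000) → ‖Δ‖ = √8.0000 = 2.8284
L_3: Δ = A_3−P = (-8.0000, -2.0000) → ‖Δ‖ = √68.0000 = 8.2462

(6.3246, 2.8284, 8.2462)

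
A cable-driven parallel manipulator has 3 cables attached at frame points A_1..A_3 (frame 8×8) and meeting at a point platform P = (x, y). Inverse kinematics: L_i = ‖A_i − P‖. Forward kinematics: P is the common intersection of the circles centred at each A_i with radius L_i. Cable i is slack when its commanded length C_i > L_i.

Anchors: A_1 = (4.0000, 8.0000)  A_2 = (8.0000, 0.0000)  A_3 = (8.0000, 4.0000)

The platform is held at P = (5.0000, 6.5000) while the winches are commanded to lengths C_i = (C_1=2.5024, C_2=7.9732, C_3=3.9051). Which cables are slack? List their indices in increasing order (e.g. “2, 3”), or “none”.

1, 2

cable 1: √((-1.0000)²+(1.5000)²)=1.8028, C_1=2.5024: slack
cable 2: √((3.0000)²+(-6.5000)²)=7.1589, C_2=7.9732: slack
cable 3: √((3.0000)²+(-2.5000)²)=3.9051, C_3=3.9051: taut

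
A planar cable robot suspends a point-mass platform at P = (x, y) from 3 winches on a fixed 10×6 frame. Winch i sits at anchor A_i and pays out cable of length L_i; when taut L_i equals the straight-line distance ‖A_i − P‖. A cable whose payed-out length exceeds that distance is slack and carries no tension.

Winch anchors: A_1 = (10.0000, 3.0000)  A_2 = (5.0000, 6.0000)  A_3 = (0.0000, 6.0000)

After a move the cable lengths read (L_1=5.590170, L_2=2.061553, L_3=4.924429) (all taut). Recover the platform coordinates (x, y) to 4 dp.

circle eqns → linear via eq_j − eq_1; set k_j = A_j·A_j − L_j²
k_1 = 100.0000+9.0000−31.2500 = 77.7500
10.0000·x − 6.0000·y = k_1−k_2 = 21.0000
20.0000·x − 6.0000·y = k_1−k_3 = 66.0000
solve first two rows → x=4.5000, y=4.0000

(4.5000, 4.0000)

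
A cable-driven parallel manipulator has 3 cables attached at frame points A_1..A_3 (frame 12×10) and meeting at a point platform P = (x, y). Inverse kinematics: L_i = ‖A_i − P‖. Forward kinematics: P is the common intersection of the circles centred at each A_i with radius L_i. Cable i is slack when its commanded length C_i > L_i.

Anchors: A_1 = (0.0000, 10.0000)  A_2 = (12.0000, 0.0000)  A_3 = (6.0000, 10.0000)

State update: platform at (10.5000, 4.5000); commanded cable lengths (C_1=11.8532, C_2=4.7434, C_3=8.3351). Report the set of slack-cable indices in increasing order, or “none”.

3

i=1: geometric 11.8533 vs commanded 11.8532 ⇒ taut
i=2: geometric 4.7434 vs commanded 4.7434 ⇒ taut
i=3: geometric 7.1063 vs commanded 8.3351 ⇒ slack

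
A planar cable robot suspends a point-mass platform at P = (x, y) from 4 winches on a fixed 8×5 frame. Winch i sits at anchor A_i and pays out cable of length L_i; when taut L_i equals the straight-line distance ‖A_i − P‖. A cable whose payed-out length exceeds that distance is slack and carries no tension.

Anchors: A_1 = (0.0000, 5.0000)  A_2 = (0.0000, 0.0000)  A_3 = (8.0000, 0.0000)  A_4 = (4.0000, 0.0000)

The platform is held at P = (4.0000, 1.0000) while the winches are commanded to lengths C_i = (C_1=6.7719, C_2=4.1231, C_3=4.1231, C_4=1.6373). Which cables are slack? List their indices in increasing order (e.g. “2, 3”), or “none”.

cable 1: L_1 = ‖A_1−P‖ = 5.6569;  C_1 = 6.7719 → slack
cable 2: L_2 = ‖A_2−P‖ = 4.1231;  C_2 = 4.1231 → taut
cable 3: L_3 = ‖A_3−P‖ = 4.1231;  C_3 = 4.1231 → taut
cable 4: L_4 = ‖A_4−P‖ = 1.0000;  C_4 = 1.6373 → slack

1, 4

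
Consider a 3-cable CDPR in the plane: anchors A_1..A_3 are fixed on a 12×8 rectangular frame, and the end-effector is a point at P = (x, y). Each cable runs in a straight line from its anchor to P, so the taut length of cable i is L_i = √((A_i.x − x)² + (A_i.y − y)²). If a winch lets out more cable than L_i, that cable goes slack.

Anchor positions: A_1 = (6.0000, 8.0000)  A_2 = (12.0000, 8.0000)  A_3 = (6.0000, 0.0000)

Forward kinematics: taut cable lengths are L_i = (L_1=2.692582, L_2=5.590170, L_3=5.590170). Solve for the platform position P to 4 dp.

(7.0000, 5.5000)

each cable: (A_i−P)·(A_i−P) = L_i²; let k_i = ‖A_i‖²−L_i²
k_1 = 36.0000+64.0000−7.2500 = 92.7500
row 1: -12.0000x + 0.0000y = -84.0000  (k_2=176.7500)
row 2: 0.0000x + 16.0000y = 88.0000  (k_3=4.7500)
Cramer on rows 1–2 → x = 7.0000, y = 5.5000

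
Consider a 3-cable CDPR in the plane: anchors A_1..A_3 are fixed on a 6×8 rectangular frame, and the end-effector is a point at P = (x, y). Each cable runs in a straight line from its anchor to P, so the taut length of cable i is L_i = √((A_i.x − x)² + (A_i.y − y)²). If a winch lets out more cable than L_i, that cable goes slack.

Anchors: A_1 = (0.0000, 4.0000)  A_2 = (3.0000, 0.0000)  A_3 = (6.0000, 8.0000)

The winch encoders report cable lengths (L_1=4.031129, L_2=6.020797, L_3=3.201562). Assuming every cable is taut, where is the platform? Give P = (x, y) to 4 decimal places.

each cable: (A_i−P)·(A_i−P) = L_i²; let k_i = ‖A_i‖²−L_i²
k_1 = 0.0000+16.0000−16.2500 = -0.2500
row 1: -6.0000x + 8.0000y = 27.0000  (k_2=-27.2500)
row 2: -12.0000x − 8.0000y = -90.0000  (k_3=89.7500)
Cramer on rows 1–2 → x = 3.5000, y = 6.0000

(3.5000, 6.0000)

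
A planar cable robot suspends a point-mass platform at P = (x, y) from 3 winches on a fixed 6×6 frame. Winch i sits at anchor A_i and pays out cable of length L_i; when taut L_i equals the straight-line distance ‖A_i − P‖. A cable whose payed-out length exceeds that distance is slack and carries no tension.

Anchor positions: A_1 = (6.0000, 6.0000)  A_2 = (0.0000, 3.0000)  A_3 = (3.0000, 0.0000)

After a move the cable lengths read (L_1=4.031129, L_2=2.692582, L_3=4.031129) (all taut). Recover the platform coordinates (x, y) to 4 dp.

(2.5000, 4.0000)

circle eqns → linear via eq_j − eq_1; set c_j = A_j·A_j − L_j²
c_1 = 36.0000+36.0000−16.2500 = 55.7500
12.0000·x + 6.0000·y = c_1−c_2 = 54.0000
6.0000·x + 12.0000·y = c_1−c_3 = 63.0000
solve first two rows → x=2.5000, y=4.0000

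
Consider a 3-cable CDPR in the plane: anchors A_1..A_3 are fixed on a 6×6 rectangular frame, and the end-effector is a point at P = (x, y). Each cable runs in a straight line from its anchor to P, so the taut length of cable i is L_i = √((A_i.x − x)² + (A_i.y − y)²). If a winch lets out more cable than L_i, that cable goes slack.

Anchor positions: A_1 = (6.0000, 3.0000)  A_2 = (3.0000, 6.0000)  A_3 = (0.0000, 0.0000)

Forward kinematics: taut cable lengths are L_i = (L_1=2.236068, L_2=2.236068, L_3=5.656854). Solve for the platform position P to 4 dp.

(4.0000, 4.0000)

circle eqns → linear via eq_j − eq_1; set c_j = A_j·A_j − L_j²
c_1 = 36.0000+9.0000−5.0000 = 40.0000
6.0000·x − 6.0000·y = c_1−c_2 = 0.0000
12.0000·x + 6.0000·y = c_1−c_3 = 72.0000
solve first two rows → x=4.0000, y=4.0000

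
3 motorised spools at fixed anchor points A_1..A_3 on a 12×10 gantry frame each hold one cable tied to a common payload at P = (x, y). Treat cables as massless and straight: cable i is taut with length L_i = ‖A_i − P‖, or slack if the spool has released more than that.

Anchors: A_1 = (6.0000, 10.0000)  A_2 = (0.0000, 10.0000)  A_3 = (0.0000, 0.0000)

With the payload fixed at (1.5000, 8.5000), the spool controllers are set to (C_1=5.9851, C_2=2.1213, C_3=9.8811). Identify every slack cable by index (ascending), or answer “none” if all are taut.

1, 3

cable 1: L_1 = ‖A_1−P‖ = 4.7434;  C_1 = 5.9851 → slack
cable 2: L_2 = ‖A_2−P‖ = 2.1213;  C_2 = 2.1213 → taut
cable 3: L_3 = ‖A_3−P‖ = 8.6313;  C_3 = 9.8811 → slack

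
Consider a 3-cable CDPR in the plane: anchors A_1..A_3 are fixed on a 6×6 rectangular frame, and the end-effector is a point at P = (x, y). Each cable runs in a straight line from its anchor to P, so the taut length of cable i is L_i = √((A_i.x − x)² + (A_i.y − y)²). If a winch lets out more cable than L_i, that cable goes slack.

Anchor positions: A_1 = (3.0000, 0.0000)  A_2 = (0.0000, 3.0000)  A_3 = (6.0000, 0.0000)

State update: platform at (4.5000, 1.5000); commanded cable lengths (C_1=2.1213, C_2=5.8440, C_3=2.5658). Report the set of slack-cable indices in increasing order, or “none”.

cable 1: √((-1.5000)²+(-1.5000)²)=2.1213, C_1=2.1213: taut
cable 2: √((-4.5000)²+(1.5000)²)=4.7434, C_2=5.8440: slack
cable 3: √((1.5000)²+(-1.5000)²)=2.1213, C_3=2.5658: slack

2, 3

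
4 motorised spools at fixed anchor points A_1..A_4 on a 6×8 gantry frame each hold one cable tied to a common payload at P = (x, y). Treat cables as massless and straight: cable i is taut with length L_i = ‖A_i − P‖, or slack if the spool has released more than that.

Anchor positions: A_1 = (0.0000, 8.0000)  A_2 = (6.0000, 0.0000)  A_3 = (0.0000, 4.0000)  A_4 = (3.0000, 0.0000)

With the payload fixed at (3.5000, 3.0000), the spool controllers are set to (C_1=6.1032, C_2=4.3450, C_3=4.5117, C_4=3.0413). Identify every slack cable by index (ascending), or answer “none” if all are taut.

cable 1: L_1 = ‖A_1−P‖ = 6.1033;  C_1 = 6.1032 → taut
cable 2: L_2 = ‖A_2−P‖ = 3.9051;  C_2 = 4.3450 → slack
cable 3: L_3 = ‖A_3−P‖ = 3.6401;  C_3 = 4.5117 → slack
cable 4: L_4 = ‖A_4−P‖ = 3.0414;  C_4 = 3.0413 → taut

2, 3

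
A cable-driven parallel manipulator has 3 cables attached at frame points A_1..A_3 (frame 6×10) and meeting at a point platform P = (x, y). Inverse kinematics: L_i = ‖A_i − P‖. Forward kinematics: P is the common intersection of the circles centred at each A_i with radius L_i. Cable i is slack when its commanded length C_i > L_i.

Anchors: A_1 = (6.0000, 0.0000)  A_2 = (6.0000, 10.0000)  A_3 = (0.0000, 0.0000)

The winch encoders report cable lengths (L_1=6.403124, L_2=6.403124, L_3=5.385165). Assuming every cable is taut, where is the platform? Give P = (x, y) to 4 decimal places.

expand ‖A_i−P‖²=L_i² and subtract eq 1 (k_i ≔ ‖A_i‖²−L_i²)
k_1 = 36.0000+0.0000−41.0000 = -5.0000
eq1−eq2 → [0.0000  -20.0000]·P = -100.0000
eq1−eq3 → [12.0000  0.0000]·P = 24.0000
2×2 solve → P = (2.0000, 5.0000)

(2.0000, 5.0000)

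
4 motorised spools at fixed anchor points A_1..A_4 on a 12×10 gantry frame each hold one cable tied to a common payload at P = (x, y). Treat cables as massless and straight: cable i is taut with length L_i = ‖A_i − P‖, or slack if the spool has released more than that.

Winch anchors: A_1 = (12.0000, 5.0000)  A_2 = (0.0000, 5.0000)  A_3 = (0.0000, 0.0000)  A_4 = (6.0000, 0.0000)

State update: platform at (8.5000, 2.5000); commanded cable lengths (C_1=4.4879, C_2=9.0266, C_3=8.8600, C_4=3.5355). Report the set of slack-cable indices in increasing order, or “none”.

1, 2

cable 1: L_1 = ‖A_1−P‖ = 4.3012;  C_1 = 4.4879 → slack
cable 2: L_2 = ‖A_2−P‖ = 8.8600;  C_2 = 9.0266 → slack
cable 3: L_3 = ‖A_3−P‖ = 8.8600;  C_3 = 8.8600 → taut
cable 4: L_4 = ‖A_4−P‖ = 3.5355;  C_4 = 3.5355 → taut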